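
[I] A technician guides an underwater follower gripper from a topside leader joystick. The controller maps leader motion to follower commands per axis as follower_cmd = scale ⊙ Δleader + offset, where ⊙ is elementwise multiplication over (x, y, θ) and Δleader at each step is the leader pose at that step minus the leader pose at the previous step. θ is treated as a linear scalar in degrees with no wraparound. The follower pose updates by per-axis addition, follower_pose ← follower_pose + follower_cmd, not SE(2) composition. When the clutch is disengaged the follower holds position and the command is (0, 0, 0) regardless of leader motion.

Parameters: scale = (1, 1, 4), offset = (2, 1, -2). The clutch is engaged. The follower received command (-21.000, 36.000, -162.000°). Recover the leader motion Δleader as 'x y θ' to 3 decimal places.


axis x: (-21.000 − 2) / (1) = -23.000
axis y: (36.000 − 1) / (1) = 35.000
axis θ: (-162.000 − -2) / (4) = -40.000

-23.000 35.000 -40.000


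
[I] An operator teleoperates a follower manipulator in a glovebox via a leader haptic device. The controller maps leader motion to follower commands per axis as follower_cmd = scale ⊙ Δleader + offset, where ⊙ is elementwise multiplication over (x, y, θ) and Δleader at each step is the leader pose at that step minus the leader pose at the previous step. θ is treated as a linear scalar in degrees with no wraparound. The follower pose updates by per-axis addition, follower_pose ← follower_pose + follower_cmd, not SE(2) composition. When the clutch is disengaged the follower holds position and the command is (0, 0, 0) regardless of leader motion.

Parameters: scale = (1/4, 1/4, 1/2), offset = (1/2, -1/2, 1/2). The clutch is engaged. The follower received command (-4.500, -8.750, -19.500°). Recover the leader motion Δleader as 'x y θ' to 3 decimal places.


-20.000 -33.000 -40.000

axis x: (-4.500 − 1/2) / (1/4) = -20.000
axis y: (-8.750 − -1/2) / (1/4) = -33.000
axis θ: (-19.500 − 1/2) / (1/2) = -40.000


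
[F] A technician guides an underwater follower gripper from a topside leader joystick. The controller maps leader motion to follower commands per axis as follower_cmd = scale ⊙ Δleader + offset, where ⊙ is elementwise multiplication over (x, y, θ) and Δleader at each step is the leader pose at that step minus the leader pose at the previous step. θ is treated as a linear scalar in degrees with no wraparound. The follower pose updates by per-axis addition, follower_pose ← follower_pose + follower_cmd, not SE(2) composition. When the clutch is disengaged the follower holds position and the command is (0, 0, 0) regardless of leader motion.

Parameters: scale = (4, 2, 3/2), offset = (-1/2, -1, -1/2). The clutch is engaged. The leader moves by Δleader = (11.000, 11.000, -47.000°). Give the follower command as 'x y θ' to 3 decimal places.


43.500 21.000 -71.000

axis x: 4·11.000 + -1/2 = 43.500
axis y: 2·11.000 + -1 = 21.000
axis θ: 3/2·-47.000 + -1/2 = -71.000


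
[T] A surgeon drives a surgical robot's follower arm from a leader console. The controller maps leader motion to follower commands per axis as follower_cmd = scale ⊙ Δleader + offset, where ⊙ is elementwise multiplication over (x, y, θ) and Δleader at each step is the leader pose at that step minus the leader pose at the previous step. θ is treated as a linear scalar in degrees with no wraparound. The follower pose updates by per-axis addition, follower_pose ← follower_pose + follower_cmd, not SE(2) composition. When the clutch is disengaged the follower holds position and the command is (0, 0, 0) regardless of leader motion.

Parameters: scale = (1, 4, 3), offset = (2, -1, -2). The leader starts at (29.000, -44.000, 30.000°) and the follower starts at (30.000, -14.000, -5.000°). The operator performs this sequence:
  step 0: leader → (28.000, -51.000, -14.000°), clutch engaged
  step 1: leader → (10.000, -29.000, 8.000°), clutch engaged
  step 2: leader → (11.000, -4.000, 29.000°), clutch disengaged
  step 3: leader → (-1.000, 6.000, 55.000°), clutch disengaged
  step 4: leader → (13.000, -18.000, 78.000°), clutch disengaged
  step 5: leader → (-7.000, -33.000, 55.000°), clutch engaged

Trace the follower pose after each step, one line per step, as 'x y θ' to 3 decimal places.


step 0: Δleader=(-1.000, -7.000, -44.000°), engaged; cmd=(1.000, -29.000, -134.000°) → follower=(31.000, -43.000, -139.000°)
step 1: Δleader=(-18.000, 22.000, 22.000°), engaged; cmd=(-16.000, 87.000, 64.000°) → follower=(15.000, 44.000, -75.000°)
step 2: Δleader=(1.000, 25.000, 21.000°), disengaged; cmd=(0,0,0) → follower holds at (15.000, 44.000, -75.000°)
step 3: Δleader=(-12.000, 10.000, 26.000°), disengaged; cmd=(0,0,0) → follower holds at (15.000, 44.000, -75.000°)
step 4: Δleader=(14.000, -24.000, 23.000°), disengaged; cmd=(0,0,0) → follower holds at (15.000, 44.000, -75.000°)
step 5: Δleader=(-20.000, -15.000, -23.000°), engaged; cmd=(-18.000, -61.000, -71.000°) → follower=(-3.000, -17.000, -146.000°)

31.000 -43.000 -139.000
15.000 44.000 -75.000
15.000 44.000 -75.000
15.000 44.000 -75.000
15.000 44.000 -75.000
-3.000 -17.000 -146.000


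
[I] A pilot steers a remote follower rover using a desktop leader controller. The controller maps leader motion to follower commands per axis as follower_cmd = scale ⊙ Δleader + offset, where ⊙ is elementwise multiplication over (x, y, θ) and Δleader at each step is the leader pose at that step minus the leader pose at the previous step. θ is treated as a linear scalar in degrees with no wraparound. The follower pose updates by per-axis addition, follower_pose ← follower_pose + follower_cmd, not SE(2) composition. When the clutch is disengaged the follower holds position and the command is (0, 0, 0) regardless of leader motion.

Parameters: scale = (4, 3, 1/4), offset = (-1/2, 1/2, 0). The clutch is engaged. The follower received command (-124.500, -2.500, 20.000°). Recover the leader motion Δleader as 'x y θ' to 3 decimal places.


-31.000 -1.000 80.000

axis x: (-124.500 − -1/2) / (4) = -31.000
axis y: (-2.500 − 1/2) / (3) = -1.000
axis θ: (20.000 − 0) / (1/4) = 80.000


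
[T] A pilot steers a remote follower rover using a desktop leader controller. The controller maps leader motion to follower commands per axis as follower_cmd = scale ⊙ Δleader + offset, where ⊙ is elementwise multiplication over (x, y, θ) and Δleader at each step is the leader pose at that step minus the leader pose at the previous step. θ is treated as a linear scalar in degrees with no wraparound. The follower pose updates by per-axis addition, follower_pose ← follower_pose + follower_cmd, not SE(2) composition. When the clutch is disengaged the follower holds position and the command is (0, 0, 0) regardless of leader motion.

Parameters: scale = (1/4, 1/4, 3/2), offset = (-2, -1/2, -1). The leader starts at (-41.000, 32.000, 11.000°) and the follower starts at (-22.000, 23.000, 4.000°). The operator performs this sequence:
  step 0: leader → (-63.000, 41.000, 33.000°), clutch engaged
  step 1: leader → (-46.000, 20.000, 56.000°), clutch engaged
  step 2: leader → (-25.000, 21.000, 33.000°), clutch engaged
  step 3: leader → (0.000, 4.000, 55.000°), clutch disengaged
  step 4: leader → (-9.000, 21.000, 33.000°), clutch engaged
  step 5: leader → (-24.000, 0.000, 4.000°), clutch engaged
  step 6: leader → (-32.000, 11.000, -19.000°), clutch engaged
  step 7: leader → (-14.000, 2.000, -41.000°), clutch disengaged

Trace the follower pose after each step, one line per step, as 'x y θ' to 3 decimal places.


step 0: Δleader=(-22.000, 9.000, 22.000°), engaged; cmd=(-7.500, 1.750, 32.000°) → follower=(-29.500, 24.750, 36.000°)
step 1: Δleader=(17.000, -21.000, 23.000°), engaged; cmd=(2.250, -5.750, 33.500°) → follower=(-27.250, 19.000, 69.500°)
step 2: Δleader=(21.000, 1.000, -23.000°), engaged; cmd=(3.250, -0.250, -35.500°) → follower=(-24.000, 18.750, 34.000°)
step 3: Δleader=(25.000, -17.000, 22.000°), disengaged; cmd=(0,0,0) → follower holds at (-24.000, 18.750, 34.000°)
step 4: Δleader=(-9.000, 17.000, -22.000°), engaged; cmd=(-4.250, 3.750, -34.000°) → follower=(-28.250, 22.500, 0.000°)
step 5: Δleader=(-15.000, -21.000, -29.000°), engaged; cmd=(-5.750, -5.750, -44.500°) → follower=(-34.000, 16.750, -44.500°)
step 6: Δleader=(-8.000, 11.000, -23.000°), engaged; cmd=(-4.000, 2.250, -35.500°) → follower=(-38.000, 19.000, -80.000°)
step 7: Δleader=(18.000, -9.000, -22.000°), disengaged; cmd=(0,0,0) → follower holds at (-38.000, 19.000, -80.000°)

-29.500 24.750 36.000
-27.250 19.000 69.500
-24.000 18.750 34.000
-24.000 18.750 34.000
-28.250 22.500 0.000
-34.000 16.750 -44.500
-38.000 19.000 -80.000
-38.000 19.000 -80.000


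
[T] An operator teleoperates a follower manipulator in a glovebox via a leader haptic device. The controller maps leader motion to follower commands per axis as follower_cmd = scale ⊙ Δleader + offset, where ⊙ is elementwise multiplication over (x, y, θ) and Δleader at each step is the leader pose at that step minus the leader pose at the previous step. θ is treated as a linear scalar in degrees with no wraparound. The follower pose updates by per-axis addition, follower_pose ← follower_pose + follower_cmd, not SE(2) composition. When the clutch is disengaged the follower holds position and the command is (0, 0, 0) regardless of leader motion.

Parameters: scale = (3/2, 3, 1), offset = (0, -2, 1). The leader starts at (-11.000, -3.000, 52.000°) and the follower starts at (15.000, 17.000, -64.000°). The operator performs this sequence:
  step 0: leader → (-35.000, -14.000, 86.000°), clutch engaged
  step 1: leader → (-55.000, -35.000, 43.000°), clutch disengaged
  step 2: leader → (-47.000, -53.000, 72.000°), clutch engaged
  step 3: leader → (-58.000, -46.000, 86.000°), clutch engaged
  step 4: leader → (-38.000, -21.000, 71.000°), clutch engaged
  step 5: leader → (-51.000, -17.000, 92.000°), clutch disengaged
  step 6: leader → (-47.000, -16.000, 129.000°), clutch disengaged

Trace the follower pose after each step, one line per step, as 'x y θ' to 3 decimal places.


-21.000 -18.000 -29.000
-21.000 -18.000 -29.000
-9.000 -74.000 1.000
-25.500 -55.000 16.000
4.500 18.000 2.000
4.500 18.000 2.000
4.500 18.000 2.000

step 0: Δleader=(-24.000, -11.000, 34.000°), engaged; cmd=(-36.000, -35.000, 35.000°) → follower=(-21.000, -18.000, -29.000°)
step 1: Δleader=(-20.000, -21.000, -43.000°), disengaged; cmd=(0,0,0) → follower holds at (-21.000, -18.000, -29.000°)
step 2: Δleader=(8.000, -18.000, 29.000°), engaged; cmd=(12.000, -56.000, 30.000°) → follower=(-9.000, -74.000, 1.000°)
step 3: Δleader=(-11.000, 7.000, 14.000°), engaged; cmd=(-16.500, 19.000, 15.000°) → follower=(-25.500, -55.000, 16.000°)
step 4: Δleader=(20.000, 25.000, -15.000°), engaged; cmd=(30.000, 73.000, -14.000°) → follower=(4.500, 18.000, 2.000°)
step 5: Δleader=(-13.000, 4.000, 21.000°), disengaged; cmd=(0,0,0) → follower holds at (4.500, 18.000, 2.000°)
step 6: Δleader=(4.000, 1.000, 37.000°), disengaged; cmd=(0,0,0) → follower holds at (4.500, 18.000, 2.000°)


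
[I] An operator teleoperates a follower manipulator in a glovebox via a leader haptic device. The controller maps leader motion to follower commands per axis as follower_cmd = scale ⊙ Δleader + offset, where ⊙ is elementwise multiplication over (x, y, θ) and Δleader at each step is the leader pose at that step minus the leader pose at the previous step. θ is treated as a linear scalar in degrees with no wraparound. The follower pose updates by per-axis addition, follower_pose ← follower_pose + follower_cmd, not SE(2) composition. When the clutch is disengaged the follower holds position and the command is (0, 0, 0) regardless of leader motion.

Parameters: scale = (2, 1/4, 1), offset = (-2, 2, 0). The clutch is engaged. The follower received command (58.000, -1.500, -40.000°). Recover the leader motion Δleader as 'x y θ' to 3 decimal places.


axis x: (58.000 − -2) / (2) = 30.000
axis y: (-1.500 − 2) / (1/4) = -14.000
axis θ: (-40.000 − 0) / (1) = -40.000

30.000 -14.000 -40.000


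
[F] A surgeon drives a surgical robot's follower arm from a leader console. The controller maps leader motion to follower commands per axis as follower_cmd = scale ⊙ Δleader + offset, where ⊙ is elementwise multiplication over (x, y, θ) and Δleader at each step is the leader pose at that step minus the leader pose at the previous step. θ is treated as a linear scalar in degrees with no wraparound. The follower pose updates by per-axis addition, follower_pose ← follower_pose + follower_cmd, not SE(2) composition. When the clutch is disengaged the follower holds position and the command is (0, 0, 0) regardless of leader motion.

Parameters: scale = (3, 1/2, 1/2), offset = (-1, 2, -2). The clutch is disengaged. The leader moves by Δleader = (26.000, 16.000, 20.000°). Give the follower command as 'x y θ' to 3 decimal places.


clutch disengaged → follower holds; cmd = (0, 0, 0)

0.000 0.000 0.000


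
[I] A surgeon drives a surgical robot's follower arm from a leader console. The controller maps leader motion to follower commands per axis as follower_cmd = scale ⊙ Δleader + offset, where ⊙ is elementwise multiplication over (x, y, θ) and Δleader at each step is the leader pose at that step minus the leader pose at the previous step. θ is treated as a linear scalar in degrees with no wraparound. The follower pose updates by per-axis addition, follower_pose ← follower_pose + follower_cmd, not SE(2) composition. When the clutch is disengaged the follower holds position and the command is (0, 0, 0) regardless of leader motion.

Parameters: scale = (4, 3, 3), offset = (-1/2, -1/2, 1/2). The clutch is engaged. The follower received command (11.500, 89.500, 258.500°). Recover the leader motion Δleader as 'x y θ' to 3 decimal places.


3.000 30.000 86.000

axis x: (11.500 − -1/2) / (4) = 3.000
axis y: (89.500 − -1/2) / (3) = 30.000
axis θ: (258.500 − 1/2) / (3) = 86.000


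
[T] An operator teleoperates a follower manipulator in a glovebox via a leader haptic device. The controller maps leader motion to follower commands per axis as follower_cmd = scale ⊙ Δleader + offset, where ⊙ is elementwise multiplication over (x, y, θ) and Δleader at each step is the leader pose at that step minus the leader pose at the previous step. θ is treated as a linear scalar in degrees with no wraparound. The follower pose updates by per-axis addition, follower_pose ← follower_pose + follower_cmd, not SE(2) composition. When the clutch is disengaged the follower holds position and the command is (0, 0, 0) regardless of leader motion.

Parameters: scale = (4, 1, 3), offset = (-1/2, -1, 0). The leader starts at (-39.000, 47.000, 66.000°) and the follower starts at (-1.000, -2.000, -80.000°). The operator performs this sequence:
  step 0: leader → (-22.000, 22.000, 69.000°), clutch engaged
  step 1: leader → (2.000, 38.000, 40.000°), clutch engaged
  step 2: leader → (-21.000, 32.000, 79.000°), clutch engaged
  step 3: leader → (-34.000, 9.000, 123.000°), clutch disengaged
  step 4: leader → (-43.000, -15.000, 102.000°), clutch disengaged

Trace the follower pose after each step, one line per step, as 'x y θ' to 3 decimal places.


step 0: Δleader=(17.000, -25.000, 3.000°), engaged; cmd=(67.500, -26.000, 9.000°) → follower=(66.500, -28.000, -71.000°)
step 1: Δleader=(24.000, 16.000, -29.000°), engaged; cmd=(95.500, 15.000, -87.000°) → follower=(162.000, -13.000, -158.000°)
step 2: Δleader=(-23.000, -6.000, 39.000°), engaged; cmd=(-92.500, -7.000, 117.000°) → follower=(69.500, -20.000, -41.000°)
step 3: Δleader=(-13.000, -23.000, 44.000°), disengaged; cmd=(0,0,0) → follower holds at (69.500, -20.000, -41.000°)
step 4: Δleader=(-9.000, -24.000, -21.000°), disengaged; cmd=(0,0,0) → follower holds at (69.500, -20.000, -41.000°)

66.500 -28.000 -71.000
162.000 -13.000 -158.000
69.500 -20.000 -41.000
69.500 -20.000 -41.000
69.500 -20.000 -41.000


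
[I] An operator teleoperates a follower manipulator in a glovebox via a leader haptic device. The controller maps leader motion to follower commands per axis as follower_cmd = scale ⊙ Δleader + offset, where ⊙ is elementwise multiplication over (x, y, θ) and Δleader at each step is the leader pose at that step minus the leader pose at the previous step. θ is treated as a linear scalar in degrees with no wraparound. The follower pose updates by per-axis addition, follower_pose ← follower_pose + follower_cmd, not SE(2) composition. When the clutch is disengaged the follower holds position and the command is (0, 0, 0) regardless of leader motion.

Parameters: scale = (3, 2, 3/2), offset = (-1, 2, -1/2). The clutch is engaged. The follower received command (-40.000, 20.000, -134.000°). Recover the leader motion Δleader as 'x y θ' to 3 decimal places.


axis x: (-40.000 − -1) / (3) = -13.000
axis y: (20.000 − 2) / (2) = 9.000
axis θ: (-134.000 − -1/2) / (3/2) = -89.000

-13.000 9.000 -89.000


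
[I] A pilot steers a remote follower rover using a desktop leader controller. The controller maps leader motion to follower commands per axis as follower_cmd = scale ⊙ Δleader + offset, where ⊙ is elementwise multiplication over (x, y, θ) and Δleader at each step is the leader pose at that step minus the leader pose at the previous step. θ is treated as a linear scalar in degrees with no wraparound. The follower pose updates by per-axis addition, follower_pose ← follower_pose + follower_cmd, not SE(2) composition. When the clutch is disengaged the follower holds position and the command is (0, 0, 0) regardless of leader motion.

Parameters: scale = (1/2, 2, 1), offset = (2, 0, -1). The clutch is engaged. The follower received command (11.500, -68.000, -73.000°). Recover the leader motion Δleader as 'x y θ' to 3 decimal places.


axis x: (11.500 − 2) / (1/2) = 19.000
axis y: (-68.000 − 0) / (2) = -34.000
axis θ: (-73.000 − -1) / (1) = -72.000

19.000 -34.000 -72.000


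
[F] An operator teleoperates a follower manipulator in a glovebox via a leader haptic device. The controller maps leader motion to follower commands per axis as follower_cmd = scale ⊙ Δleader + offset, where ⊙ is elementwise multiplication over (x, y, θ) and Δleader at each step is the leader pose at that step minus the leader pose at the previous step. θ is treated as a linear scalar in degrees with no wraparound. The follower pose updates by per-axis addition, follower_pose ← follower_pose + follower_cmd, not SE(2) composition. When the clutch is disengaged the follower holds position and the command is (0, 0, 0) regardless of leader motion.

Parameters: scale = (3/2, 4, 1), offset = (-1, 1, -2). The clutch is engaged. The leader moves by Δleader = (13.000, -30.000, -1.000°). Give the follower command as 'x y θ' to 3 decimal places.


axis x: 3/2·13.000 + -1 = 18.500
axis y: 4·-30.000 + 1 = -119.000
axis θ: 1·-1.000 + -2 = -3.000

18.500 -119.000 -3.000


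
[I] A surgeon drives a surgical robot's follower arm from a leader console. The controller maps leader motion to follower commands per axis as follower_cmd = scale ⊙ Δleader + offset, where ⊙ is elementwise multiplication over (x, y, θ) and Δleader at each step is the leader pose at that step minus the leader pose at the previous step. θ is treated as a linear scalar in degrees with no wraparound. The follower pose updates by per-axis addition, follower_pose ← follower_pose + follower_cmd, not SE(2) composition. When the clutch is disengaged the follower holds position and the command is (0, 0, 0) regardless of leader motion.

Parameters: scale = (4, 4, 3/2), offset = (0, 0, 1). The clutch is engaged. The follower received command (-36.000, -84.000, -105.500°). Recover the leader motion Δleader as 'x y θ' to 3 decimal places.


axis x: (-36.000 − 0) / (4) = -9.000
axis y: (-84.000 − 0) / (4) = -21.000
axis θ: (-105.500 − 1) / (3/2) = -71.000

-9.000 -21.000 -71.000


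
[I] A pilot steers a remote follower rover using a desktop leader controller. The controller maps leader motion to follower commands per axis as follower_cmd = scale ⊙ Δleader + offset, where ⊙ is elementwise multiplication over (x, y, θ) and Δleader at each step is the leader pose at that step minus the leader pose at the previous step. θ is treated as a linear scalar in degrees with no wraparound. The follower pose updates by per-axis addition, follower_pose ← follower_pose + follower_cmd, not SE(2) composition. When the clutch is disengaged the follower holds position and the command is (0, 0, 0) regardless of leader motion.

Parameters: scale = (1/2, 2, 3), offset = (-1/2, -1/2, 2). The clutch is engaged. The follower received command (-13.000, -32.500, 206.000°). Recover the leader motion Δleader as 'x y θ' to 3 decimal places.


axis x: (-13.000 − -1/2) / (1/2) = -25.000
axis y: (-32.500 − -1/2) / (2) = -16.000
axis θ: (206.000 − 2) / (3) = 68.000

-25.000 -16.000 68.000


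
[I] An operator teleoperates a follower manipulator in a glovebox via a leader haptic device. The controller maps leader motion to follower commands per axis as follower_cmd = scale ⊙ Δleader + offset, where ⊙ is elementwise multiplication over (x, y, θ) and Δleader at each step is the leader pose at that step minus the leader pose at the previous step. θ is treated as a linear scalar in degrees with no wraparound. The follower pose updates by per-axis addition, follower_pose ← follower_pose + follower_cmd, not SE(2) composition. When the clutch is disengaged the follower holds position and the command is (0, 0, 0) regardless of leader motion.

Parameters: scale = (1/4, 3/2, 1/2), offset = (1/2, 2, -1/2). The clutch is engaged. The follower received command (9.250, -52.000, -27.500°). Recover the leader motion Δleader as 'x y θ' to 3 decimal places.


35.000 -36.000 -54.000

axis x: (9.250 − 1/2) / (1/4) = 35.000
axis y: (-52.000 − 2) / (3/2) = -36.000
axis θ: (-27.500 − -1/2) / (1/2) = -54.000


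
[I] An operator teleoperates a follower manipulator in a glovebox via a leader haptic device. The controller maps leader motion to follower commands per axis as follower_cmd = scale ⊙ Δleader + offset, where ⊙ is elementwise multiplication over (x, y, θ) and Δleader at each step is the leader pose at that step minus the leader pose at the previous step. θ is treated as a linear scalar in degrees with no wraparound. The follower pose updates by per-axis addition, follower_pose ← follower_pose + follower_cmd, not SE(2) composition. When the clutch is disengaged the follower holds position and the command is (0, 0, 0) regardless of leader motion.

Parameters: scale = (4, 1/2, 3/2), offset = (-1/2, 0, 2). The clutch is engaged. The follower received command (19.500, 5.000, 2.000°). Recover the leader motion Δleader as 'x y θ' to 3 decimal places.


axis x: (19.500 − -1/2) / (4) = 5.000
axis y: (5.000 − 0) / (1/2) = 10.000
axis θ: (2.000 − 2) / (3/2) = 0.000

5.000 10.000 0.000


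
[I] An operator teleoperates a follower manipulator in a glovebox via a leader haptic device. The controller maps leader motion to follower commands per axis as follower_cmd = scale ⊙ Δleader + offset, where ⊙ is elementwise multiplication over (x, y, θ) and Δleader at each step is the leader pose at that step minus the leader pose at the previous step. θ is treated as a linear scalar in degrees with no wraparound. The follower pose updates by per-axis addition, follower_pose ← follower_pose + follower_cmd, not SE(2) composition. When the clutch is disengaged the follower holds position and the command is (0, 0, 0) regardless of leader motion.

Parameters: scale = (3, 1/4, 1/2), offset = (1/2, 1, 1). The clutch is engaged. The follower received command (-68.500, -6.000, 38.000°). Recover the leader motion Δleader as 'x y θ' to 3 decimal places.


-23.000 -28.000 74.000

axis x: (-68.500 − 1/2) / (3) = -23.000
axis y: (-6.000 − 1) / (1/4) = -28.000
axis θ: (38.000 − 1) / (1/2) = 74.000


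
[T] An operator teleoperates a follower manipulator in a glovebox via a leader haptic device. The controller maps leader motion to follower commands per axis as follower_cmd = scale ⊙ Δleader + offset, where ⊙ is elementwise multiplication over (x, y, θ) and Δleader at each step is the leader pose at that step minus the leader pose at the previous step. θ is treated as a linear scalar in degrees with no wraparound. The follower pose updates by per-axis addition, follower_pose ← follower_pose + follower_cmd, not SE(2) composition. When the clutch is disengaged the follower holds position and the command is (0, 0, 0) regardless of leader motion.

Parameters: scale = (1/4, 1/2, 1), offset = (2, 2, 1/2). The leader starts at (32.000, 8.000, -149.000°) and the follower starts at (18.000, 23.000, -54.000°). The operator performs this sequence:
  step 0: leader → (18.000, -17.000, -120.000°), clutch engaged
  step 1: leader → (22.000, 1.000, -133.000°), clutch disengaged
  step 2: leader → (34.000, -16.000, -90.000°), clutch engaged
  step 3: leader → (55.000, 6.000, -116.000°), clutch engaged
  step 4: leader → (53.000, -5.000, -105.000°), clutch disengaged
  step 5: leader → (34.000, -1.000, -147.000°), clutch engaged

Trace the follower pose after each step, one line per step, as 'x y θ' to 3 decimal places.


step 0: Δleader=(-14.000, -25.000, 29.000°), engaged; cmd=(-1.500, -10.500, 29.500°) → follower=(16.500, 12.500, -24.500°)
step 1: Δleader=(4.000, 18.000, -13.000°), disengaged; cmd=(0,0,0) → follower holds at (16.500, 12.500, -24.500°)
step 2: Δleader=(12.000, -17.000, 43.000°), engaged; cmd=(5.000, -6.500, 43.500°) → follower=(21.500, 6.000, 19.000°)
step 3: Δleader=(21.000, 22.000, -26.000°), engaged; cmd=(7.250, 13.000, -25.500°) → follower=(28.750, 19.000, -6.500°)
step 4: Δleader=(-2.000, -11.000, 11.000°), disengaged; cmd=(0,0,0) → follower holds at (28.750, 19.000, -6.500°)
step 5: Δleader=(-19.000, 4.000, -42.000°), engaged; cmd=(-2.750, 4.000, -41.500°) → follower=(26.000, 23.000, -48.000°)

16.500 12.500 -24.500
16.500 12.500 -24.500
21.500 6.000 19.000
28.750 19.000 -6.500
28.750 19.000 -6.500
26.000 23.000 -48.000


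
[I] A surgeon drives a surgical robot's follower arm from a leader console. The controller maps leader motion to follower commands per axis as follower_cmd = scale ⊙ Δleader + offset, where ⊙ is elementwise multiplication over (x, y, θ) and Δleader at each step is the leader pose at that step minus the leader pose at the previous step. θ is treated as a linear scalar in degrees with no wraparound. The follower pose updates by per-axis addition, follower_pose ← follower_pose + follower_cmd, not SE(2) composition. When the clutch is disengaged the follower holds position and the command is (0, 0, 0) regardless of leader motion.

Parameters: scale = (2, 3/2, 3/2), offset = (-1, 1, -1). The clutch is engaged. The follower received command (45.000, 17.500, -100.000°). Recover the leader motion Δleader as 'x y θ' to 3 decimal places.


23.000 11.000 -66.000

axis x: (45.000 − -1) / (2) = 23.000
axis y: (17.500 − 1) / (3/2) = 11.000
axis θ: (-100.000 − -1) / (3/2) = -66.000


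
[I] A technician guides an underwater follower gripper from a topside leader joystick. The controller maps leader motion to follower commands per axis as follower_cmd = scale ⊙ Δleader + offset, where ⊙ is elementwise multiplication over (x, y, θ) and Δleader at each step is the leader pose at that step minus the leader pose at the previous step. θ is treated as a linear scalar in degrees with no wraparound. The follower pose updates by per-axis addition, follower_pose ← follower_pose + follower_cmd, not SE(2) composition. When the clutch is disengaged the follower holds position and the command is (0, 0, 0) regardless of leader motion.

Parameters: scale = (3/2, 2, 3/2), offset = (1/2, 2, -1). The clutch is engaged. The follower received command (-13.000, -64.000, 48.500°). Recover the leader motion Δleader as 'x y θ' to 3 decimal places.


axis x: (-13.000 − 1/2) / (3/2) = -9.000
axis y: (-64.000 − 2) / (2) = -33.000
axis θ: (48.500 − -1) / (3/2) = 33.000

-9.000 -33.000 33.000


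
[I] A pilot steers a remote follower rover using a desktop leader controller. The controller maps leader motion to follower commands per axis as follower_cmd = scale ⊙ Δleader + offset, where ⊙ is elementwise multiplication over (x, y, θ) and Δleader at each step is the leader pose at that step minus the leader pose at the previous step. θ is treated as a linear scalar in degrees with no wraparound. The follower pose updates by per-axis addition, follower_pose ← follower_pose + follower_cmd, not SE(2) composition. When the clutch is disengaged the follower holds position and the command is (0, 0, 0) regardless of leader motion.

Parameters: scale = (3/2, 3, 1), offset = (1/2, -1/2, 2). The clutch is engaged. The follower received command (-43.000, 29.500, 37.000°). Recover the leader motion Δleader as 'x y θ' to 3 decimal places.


axis x: (-43.000 − 1/2) / (3/2) = -29.000
axis y: (29.500 − -1/2) / (3) = 10.000
axis θ: (37.000 − 2) / (1) = 35.000

-29.000 10.000 35.000


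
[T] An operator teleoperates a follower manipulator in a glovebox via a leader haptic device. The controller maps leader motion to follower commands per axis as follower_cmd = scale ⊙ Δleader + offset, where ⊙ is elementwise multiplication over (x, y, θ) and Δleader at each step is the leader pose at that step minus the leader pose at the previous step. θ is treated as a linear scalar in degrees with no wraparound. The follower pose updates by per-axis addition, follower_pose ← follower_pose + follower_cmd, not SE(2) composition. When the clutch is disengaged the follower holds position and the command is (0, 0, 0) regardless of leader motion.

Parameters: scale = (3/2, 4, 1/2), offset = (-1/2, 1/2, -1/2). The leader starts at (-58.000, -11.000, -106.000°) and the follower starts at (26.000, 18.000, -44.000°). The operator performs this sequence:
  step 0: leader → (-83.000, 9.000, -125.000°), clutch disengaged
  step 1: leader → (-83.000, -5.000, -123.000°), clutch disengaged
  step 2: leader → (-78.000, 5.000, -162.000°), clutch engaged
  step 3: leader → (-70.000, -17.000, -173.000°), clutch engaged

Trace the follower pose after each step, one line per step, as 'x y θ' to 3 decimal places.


26.000 18.000 -44.000
26.000 18.000 -44.000
33.000 58.500 -64.000
44.500 -29.000 -70.000

step 0: Δleader=(-25.000, 20.000, -19.000°), disengaged; cmd=(0,0,0) → follower holds at (26.000, 18.000, -44.000°)
step 1: Δleader=(0.000, -14.000, 2.000°), disengaged; cmd=(0,0,0) → follower holds at (26.000, 18.000, -44.000°)
step 2: Δleader=(5.000, 10.000, -39.000°), engaged; cmd=(7.000, 40.500, -20.000°) → follower=(33.000, 58.500, -64.000°)
step 3: Δleader=(8.000, -22.000, -11.000°), engaged; cmd=(11.500, -87.500, -6.000°) → follower=(44.500, -29.000, -70.000°)


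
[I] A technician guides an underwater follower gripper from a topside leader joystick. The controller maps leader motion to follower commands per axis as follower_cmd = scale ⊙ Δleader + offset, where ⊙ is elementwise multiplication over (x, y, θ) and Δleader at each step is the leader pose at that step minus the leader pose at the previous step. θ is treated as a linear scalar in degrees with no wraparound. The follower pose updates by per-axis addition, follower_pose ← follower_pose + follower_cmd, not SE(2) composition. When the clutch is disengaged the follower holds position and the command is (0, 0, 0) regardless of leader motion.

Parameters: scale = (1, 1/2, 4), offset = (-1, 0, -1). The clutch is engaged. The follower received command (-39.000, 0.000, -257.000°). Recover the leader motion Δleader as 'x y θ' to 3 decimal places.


-38.000 0.000 -64.000

axis x: (-39.000 − -1) / (1) = -38.000
axis y: (0.000 − 0) / (1/2) = 0.000
axis θ: (-257.000 − -1) / (4) = -64.000


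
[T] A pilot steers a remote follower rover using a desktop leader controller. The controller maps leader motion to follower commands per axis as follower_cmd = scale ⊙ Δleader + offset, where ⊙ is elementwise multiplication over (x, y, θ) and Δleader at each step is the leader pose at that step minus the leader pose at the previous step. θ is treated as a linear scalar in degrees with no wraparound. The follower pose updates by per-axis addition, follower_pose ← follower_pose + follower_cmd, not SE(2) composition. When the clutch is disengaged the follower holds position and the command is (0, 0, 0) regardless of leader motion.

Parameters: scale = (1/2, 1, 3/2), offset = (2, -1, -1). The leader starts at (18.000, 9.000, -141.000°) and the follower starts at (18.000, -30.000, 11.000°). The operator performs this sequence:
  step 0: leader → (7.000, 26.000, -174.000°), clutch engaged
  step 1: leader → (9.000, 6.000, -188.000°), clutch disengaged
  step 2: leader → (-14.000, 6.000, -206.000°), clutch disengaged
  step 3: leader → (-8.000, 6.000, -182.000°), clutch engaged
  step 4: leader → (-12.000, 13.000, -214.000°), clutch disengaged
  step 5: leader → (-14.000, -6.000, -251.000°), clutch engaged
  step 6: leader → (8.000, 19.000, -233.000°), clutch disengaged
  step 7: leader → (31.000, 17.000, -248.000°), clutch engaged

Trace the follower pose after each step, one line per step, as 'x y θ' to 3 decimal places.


step 0: Δleader=(-11.000, 17.000, -33.000°), engaged; cmd=(-3.500, 16.000, -50.500°) → follower=(14.500, -14.000, -39.500°)
step 1: Δleader=(2.000, -20.000, -14.000°), disengaged; cmd=(0,0,0) → follower holds at (14.500, -14.000, -39.500°)
step 2: Δleader=(-23.000, 0.000, -18.000°), disengaged; cmd=(0,0,0) → follower holds at (14.500, -14.000, -39.500°)
step 3: Δleader=(6.000, 0.000, 24.000°), engaged; cmd=(5.000, -1.000, 35.000°) → follower=(19.500, -15.000, -4.500°)
step 4: Δleader=(-4.000, 7.000, -32.000°), disengaged; cmd=(0,0,0) → follower holds at (19.500, -15.000, -4.500°)
step 5: Δleader=(-2.000, -19.000, -37.000°), engaged; cmd=(1.000, -20.000, -56.500°) → follower=(20.500, -35.000, -61.000°)
step 6: Δleader=(22.000, 25.000, 18.000°), disengaged; cmd=(0,0,0) → follower holds at (20.500, -35.000, -61.000°)
step 7: Δleader=(23.000, -2.000, -15.000°), engaged; cmd=(13.500, -3.000, -23.500°) → follower=(34.000, -38.000, -84.500°)

14.500 -14.000 -39.500
14.500 -14.000 -39.500
14.500 -14.000 -39.500
19.500 -15.000 -4.500
19.500 -15.000 -4.500
20.500 -35.000 -61.000
20.500 -35.000 -61.000
34.000 -38.000 -84.500


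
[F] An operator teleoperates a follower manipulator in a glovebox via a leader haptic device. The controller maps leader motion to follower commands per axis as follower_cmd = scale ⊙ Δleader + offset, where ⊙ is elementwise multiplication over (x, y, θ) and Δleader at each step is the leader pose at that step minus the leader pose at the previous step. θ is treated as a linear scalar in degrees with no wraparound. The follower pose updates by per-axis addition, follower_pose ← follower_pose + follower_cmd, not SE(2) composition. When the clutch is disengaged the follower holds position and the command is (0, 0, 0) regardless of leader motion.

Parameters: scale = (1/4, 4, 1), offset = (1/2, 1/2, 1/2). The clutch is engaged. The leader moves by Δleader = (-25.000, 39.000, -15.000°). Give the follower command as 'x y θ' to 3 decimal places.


-5.750 156.500 -14.500

axis x: 1/4·-25.000 + 1/2 = -5.750
axis y: 4·39.000 + 1/2 = 156.500
axis θ: 1·-15.000 + 1/2 = -14.500


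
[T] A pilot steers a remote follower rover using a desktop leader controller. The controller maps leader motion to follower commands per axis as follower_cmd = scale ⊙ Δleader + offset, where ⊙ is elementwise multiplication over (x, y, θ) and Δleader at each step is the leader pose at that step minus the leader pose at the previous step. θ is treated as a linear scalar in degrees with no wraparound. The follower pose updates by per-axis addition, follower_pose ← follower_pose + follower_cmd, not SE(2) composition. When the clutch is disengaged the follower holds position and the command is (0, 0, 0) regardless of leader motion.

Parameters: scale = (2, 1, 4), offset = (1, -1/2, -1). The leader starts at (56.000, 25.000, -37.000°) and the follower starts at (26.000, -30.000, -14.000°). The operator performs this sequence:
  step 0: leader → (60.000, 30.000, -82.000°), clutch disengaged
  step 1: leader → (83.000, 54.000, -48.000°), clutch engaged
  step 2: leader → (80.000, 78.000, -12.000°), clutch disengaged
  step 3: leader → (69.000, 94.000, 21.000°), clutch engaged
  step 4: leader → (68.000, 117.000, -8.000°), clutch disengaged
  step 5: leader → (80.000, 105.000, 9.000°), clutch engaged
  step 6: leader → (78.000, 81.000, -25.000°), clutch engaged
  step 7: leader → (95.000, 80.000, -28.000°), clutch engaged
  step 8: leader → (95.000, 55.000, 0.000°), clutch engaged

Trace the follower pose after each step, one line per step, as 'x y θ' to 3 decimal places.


26.000 -30.000 -14.000
73.000 -6.500 121.000
73.000 -6.500 121.000
52.000 9.000 252.000
52.000 9.000 252.000
77.000 -3.500 319.000
74.000 -28.000 182.000
109.000 -29.500 169.000
110.000 -55.000 280.000

step 0: Δleader=(4.000, 5.000, -45.000°), disengaged; cmd=(0,0,0) → follower holds at (26.000, -30.000, -14.000°)
step 1: Δleader=(23.000, 24.000, 34.000°), engaged; cmd=(47.000, 23.500, 135.000°) → follower=(73.000, -6.500, 121.000°)
step 2: Δleader=(-3.000, 24.000, 36.000°), disengaged; cmd=(0,0,0) → follower holds at (73.000, -6.500, 121.000°)
step 3: Δleader=(-11.000, 16.000, 33.000°), engaged; cmd=(-21.000, 15.500, 131.000°) → follower=(52.000, 9.000, 252.000°)
step 4: Δleader=(-1.000, 23.000, -29.000°), disengaged; cmd=(0,0,0) → follower holds at (52.000, 9.000, 252.000°)
step 5: Δleader=(12.000, -12.000, 17.000°), engaged; cmd=(25.000, -12.500, 67.000°) → follower=(77.000, -3.500, 319.000°)
step 6: Δleader=(-2.000, -24.000, -34.000°), engaged; cmd=(-3.000, -24.500, -137.000°) → follower=(74.000, -28.000, 182.000°)
step 7: Δleader=(17.000, -1.000, -3.000°), engaged; cmd=(35.000, -1.500, -13.000°) → follower=(109.000, -29.500, 169.000°)
step 8: Δleader=(0.000, -25.000, 28.000°), engaged; cmd=(1.000, -25.500, 111.000°) → follower=(110.000, -55.000, 280.000°)


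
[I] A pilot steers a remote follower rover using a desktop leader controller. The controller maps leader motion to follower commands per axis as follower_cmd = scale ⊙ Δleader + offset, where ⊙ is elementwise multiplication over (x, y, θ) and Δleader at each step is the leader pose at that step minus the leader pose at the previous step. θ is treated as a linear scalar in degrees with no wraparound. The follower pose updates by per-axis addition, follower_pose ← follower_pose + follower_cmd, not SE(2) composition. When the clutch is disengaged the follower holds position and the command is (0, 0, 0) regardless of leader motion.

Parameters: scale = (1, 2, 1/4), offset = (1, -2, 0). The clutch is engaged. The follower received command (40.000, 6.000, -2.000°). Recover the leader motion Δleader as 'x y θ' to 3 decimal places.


axis x: (40.000 − 1) / (1) = 39.000
axis y: (6.000 − -2) / (2) = 4.000
axis θ: (-2.000 − 0) / (1/4) = -8.000

39.000 4.000 -8.000


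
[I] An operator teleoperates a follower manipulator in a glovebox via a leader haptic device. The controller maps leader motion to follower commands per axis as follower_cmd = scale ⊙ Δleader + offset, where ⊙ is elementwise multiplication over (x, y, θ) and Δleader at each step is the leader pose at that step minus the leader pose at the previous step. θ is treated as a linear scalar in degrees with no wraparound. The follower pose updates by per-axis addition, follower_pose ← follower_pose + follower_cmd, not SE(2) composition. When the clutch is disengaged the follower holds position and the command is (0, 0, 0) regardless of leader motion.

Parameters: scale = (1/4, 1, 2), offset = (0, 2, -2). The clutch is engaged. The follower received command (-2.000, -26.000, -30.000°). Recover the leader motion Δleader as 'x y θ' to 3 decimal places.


-8.000 -28.000 -14.000

axis x: (-2.000 − 0) / (1/4) = -8.000
axis y: (-26.000 − 2) / (1) = -28.000
axis θ: (-30.000 − -2) / (2) = -14.000
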